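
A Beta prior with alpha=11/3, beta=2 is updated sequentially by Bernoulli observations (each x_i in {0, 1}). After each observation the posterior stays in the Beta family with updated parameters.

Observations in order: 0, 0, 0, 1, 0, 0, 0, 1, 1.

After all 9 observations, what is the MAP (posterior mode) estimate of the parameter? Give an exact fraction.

17/38

obs 1: x=0 → posterior Beta(11/3, 3)
obs 2: x=0 → posterior Beta(11/3, 4)
obs 3: x=0 → posterior Beta(11/3, 5)
obs 4: x=1 → posterior Beta(14/3, 5)
obs 5: x=0 → posterior Beta(14/3, 6)
obs 6: x=0 → posterior Beta(14/3, 7)
obs 7: x=0 → posterior Beta(14/3, 8)
obs 8: x=1 → posterior Beta(17/3, 8)
obs 9: x=1 → posterior Beta(20/3, 8)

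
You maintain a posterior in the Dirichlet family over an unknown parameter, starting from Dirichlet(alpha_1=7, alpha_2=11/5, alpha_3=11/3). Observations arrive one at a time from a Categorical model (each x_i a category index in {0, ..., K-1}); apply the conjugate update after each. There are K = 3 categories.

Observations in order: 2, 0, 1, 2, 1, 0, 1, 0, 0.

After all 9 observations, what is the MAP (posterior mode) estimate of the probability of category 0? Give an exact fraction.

150/283

obs 1: x=2 → posterior Dirichlet(7, 11/5, 14/3)
obs 2: x=0 → posterior Dirichlet(8, 11/5, 14/3)
obs 3: x=1 → posterior Dirichlet(8, 16/5, 14/3)
obs 4: x=2 → posterior Dirichlet(8, 16/5, 17/3)
obs 5: x=1 → posterior Dirichlet(8, 21/5, 17/3)
obs 6: x=0 → posterior Dirichlet(9, 21/5, 17/3)
obs 7: x=1 → posterior Dirichlet(9, 26/5, 17/3)
obs 8: x=0 → posterior Dirichlet(10, 26/5, 17/3)
obs 9: x=0 → posterior Dirichlet(11, 26/5, 17/3)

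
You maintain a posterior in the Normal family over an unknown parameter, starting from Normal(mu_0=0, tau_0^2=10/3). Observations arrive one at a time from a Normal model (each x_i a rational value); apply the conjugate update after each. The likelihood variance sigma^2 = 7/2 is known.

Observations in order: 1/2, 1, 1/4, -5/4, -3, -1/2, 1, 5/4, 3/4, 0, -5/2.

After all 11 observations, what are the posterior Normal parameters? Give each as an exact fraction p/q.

obs 1: x=1/2 → posterior Normal(10/41, 70/41)
obs 2: x=1 → posterior Normal(30/61, 70/61)
obs 3: x=1/4 → posterior Normal(35/81, 70/81)
obs 4: x=-5/4 → posterior Normal(10/101, 70/101)
obs 5: x=-3 → posterior Normal(-50/121, 70/121)
obs 6: x=-1/2 → posterior Normal(-20/47, 70/141)
obs 7: x=1 → posterior Normal(-40/161, 10/23)
obs 8: x=5/4 → posterior Normal(-15/181, 70/181)
obs 9: x=3/4 → posterior Normal(0, 70/201)
obs 10: x=0 → posterior Normal(0, 70/221)
obs 11: x=-5/2 → posterior Normal(-50/241, 70/241)

mu_0=-50/241, tau_0^2=70/241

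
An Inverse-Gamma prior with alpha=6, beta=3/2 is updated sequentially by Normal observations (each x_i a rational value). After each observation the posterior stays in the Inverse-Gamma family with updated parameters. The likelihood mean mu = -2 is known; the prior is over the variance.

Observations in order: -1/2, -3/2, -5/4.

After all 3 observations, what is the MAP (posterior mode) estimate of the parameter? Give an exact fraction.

97/272

obs 1: x=-1/2 → posterior Inverse-Gamma(13/2, 21/8)
obs 2: x=-3/2 → posterior Inverse-Gamma(7, 11/4)
obs 3: x=-5/4 → posterior Inverse-Gamma(15/2, 97/32)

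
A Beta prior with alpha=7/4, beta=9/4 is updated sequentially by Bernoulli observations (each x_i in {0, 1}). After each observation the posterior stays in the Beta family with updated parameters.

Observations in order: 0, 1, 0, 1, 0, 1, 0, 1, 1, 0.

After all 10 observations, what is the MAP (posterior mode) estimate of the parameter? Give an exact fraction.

obs 1: x=0 → posterior Beta(7/4, 13/4)
obs 2: x=1 → posterior Beta(11/4, 13/4)
obs 3: x=0 → posterior Beta(11/4, 17/4)
obs 4: x=1 → posterior Beta(15/4, 17/4)
obs 5: x=0 → posterior Beta(15/4, 21/4)
obs 6: x=1 → posterior Beta(19/4, 21/4)
obs 7: x=0 → posterior Beta(19/4, 25/4)
obs 8: x=1 → posterior Beta(23/4, 25/4)
obs 9: x=1 → posterior Beta(27/4, 25/4)
obs 10: x=0 → posterior Beta(27/4, 29/4)

23/48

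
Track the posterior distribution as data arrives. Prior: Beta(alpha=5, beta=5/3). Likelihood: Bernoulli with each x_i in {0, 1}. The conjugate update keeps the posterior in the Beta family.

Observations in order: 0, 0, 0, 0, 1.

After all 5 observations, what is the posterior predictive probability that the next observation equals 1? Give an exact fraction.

18/35

obs 1: x=0 → posterior Beta(5, 8/3)
obs 2: x=0 → posterior Beta(5, 11/3)
obs 3: x=0 → posterior Beta(5, 14/3)
obs 4: x=0 → posterior Beta(5, 17/3)
obs 5: x=1 → posterior Beta(6, 17/3)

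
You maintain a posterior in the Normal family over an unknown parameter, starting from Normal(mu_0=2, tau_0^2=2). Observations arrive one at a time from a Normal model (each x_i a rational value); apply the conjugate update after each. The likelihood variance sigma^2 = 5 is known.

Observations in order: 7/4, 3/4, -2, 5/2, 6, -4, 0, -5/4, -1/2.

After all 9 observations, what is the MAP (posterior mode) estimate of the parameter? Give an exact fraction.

obs 1: x=7/4 → posterior Normal(27/14, 10/7)
obs 2: x=3/4 → posterior Normal(5/3, 10/9)
obs 3: x=-2 → posterior Normal(1, 10/11)
obs 4: x=5/2 → posterior Normal(16/13, 10/13)
obs 5: x=6 → posterior Normal(28/15, 2/3)
obs 6: x=-4 → posterior Normal(20/17, 10/17)
obs 7: x=0 → posterior Normal(20/19, 10/19)
obs 8: x=-5/4 → posterior Normal(5/6, 10/21)
obs 9: x=-1/2 → posterior Normal(33/46, 10/23)

33/46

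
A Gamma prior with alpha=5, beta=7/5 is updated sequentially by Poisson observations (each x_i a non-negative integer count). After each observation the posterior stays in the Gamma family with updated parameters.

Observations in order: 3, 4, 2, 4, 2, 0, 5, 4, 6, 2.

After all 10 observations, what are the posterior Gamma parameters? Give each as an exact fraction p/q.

obs 1: x=3 → posterior Gamma(8, 12/5)
obs 2: x=4 → posterior Gamma(12, 17/5)
obs 3: x=2 → posterior Gamma(14, 22/5)
obs 4: x=4 → posterior Gamma(18, 27/5)
obs 5: x=2 → posterior Gamma(20, 32/5)
obs 6: x=0 → posterior Gamma(20, 37/5)
obs 7: x=5 → posterior Gamma(25, 42/5)
obs 8: x=4 → posterior Gamma(29, 47/5)
obs 9: x=6 → posterior Gamma(35, 52/5)
obs 10: x=2 → posterior Gamma(37, 57/5)

alpha=37, beta=57/5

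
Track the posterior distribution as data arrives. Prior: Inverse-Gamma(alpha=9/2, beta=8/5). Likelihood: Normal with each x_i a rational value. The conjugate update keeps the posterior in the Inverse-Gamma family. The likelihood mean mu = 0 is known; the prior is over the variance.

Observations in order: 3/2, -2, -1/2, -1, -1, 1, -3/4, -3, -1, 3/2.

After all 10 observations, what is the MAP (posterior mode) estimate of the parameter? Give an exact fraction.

obs 1: x=3/2 → posterior Inverse-Gamma(5, 109/40)
obs 2: x=-2 → posterior Inverse-Gamma(11/2, 189/40)
obs 3: x=-1/2 → posterior Inverse-Gamma(6, 97/20)
obs 4: x=-1 → posterior Inverse-Gamma(13/2, 107/20)
obs 5: x=-1 → posterior Inverse-Gamma(7, 117/20)
obs 6: x=1 → posterior Inverse-Gamma(15/2, 127/20)
obs 7: x=-3/4 → posterior Inverse-Gamma(8, 1061/160)
obs 8: x=-3 → posterior Inverse-Gamma(17/2, 1781/160)
obs 9: x=-1 → posterior Inverse-Gamma(9, 1861/160)
obs 10: x=3/2 → posterior Inverse-Gamma(19/2, 2041/160)

2041/1680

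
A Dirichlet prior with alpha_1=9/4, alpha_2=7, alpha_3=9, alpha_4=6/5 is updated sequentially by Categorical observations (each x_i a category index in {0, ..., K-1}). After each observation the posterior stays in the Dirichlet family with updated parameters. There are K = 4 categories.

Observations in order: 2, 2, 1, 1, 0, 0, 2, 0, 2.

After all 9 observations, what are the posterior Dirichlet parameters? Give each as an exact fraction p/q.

alpha_1=21/4, alpha_2=9, alpha_3=13, alpha_4=6/5

obs 1: x=2 → posterior Dirichlet(9/4, 7, 10, 6/5)
obs 2: x=2 → posterior Dirichlet(9/4, 7, 11, 6/5)
obs 3: x=1 → posterior Dirichlet(9/4, 8, 11, 6/5)
obs 4: x=1 → posterior Dirichlet(9/4, 9, 11, 6/5)
obs 5: x=0 → posterior Dirichlet(13/4, 9, 11, 6/5)
obs 6: x=0 → posterior Dirichlet(17/4, 9, 11, 6/5)
obs 7: x=2 → posterior Dirichlet(17/4, 9, 12, 6/5)
obs 8: x=0 → posterior Dirichlet(21/4, 9, 12, 6/5)
obs 9: x=2 → posterior Dirichlet(21/4, 9, 13, 6/5)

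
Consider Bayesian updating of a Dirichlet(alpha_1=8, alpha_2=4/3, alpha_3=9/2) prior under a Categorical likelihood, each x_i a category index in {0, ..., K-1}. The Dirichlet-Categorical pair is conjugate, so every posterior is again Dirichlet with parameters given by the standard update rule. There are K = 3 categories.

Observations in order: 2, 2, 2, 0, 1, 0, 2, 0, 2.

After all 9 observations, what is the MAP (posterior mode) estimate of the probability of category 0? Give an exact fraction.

obs 1: x=2 → posterior Dirichlet(8, 4/3, 11/2)
obs 2: x=2 → posterior Dirichlet(8, 4/3, 13/2)
obs 3: x=2 → posterior Dirichlet(8, 4/3, 15/2)
obs 4: x=0 → posterior Dirichlet(9, 4/3, 15/2)
obs 5: x=1 → posterior Dirichlet(9, 7/3, 15/2)
obs 6: x=0 → posterior Dirichlet(10, 7/3, 15/2)
obs 7: x=2 → posterior Dirichlet(10, 7/3, 17/2)
obs 8: x=0 → posterior Dirichlet(11, 7/3, 17/2)
obs 9: x=2 → posterior Dirichlet(11, 7/3, 19/2)

60/119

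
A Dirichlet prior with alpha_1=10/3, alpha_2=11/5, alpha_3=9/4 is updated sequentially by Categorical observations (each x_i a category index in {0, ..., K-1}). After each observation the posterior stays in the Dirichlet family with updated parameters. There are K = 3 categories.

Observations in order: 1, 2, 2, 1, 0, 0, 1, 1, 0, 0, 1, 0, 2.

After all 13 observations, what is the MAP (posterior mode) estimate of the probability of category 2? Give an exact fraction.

255/1067

obs 1: x=1 → posterior Dirichlet(10/3, 16/5, 9/4)
obs 2: x=2 → posterior Dirichlet(10/3, 16/5, 13/4)
obs 3: x=2 → posterior Dirichlet(10/3, 16/5, 17/4)
obs 4: x=1 → posterior Dirichlet(10/3, 21/5, 17/4)
obs 5: x=0 → posterior Dirichlet(13/3, 21/5, 17/4)
obs 6: x=0 → posterior Dirichlet(16/3, 21/5, 17/4)
obs 7: x=1 → posterior Dirichlet(16/3, 26/5, 17/4)
obs 8: x=1 → posterior Dirichlet(16/3, 31/5, 17/4)
obs 9: x=0 → posterior Dirichlet(19/3, 31/5, 17/4)
obs 10: x=0 → posterior Dirichlet(22/3, 31/5, 17/4)
obs 11: x=1 → posterior Dirichlet(22/3, 36/5, 17/4)
obs 12: x=0 → posterior Dirichlet(25/3, 36/5, 17/4)
obs 13: x=2 → posterior Dirichlet(25/3, 36/5, 21/4)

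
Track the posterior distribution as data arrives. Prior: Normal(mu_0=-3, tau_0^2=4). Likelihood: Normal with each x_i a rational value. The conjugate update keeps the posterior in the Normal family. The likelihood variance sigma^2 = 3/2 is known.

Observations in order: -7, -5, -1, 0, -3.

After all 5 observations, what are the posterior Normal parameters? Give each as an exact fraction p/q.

obs 1: x=-7 → posterior Normal(-65/11, 12/11)
obs 2: x=-5 → posterior Normal(-105/19, 12/19)
obs 3: x=-1 → posterior Normal(-113/27, 4/9)
obs 4: x=0 → posterior Normal(-113/35, 12/35)
obs 5: x=-3 → posterior Normal(-137/43, 12/43)

mu_0=-137/43, tau_0^2=12/43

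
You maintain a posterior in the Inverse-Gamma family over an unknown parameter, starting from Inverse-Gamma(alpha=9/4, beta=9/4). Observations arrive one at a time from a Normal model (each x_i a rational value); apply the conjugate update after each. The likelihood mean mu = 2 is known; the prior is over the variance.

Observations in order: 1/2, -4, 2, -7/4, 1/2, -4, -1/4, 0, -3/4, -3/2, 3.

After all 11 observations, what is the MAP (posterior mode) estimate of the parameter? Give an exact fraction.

obs 1: x=1/2 → posterior Inverse-Gamma(11/4, 27/8)
obs 2: x=-4 → posterior Inverse-Gamma(13/4, 171/8)
obs 3: x=2 → posterior Inverse-Gamma(15/4, 171/8)
obs 4: x=-7/4 → posterior Inverse-Gamma(17/4, 909/32)
obs 5: x=1/2 → posterior Inverse-Gamma(19/4, 945/32)
obs 6: x=-4 → posterior Inverse-Gamma(21/4, 1521/32)
obs 7: x=-1/4 → posterior Inverse-Gamma(23/4, 801/16)
obs 8: x=0 → posterior Inverse-Gamma(25/4, 833/16)
obs 9: x=-3/4 → posterior Inverse-Gamma(27/4, 1787/32)
obs 10: x=-3/2 → posterior Inverse-Gamma(29/4, 1983/32)
obs 11: x=3 → posterior Inverse-Gamma(31/4, 1999/32)

1999/280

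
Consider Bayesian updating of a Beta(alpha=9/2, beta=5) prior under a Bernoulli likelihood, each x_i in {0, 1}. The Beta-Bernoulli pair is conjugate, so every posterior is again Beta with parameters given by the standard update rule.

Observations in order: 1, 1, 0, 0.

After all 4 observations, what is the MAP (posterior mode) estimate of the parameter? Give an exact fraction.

obs 1: x=1 → posterior Beta(11/2, 5)
obs 2: x=1 → posterior Beta(13/2, 5)
obs 3: x=0 → posterior Beta(13/2, 6)
obs 4: x=0 → posterior Beta(13/2, 7)

11/23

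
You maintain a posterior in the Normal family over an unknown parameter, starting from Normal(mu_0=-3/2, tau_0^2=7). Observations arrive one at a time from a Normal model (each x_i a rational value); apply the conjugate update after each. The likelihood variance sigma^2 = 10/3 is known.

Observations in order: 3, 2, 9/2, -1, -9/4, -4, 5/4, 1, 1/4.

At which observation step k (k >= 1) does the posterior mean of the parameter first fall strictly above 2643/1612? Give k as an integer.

obs 1: x=3 → posterior Normal(48/31, 70/31)
obs 2: x=2 → posterior Normal(45/26, 35/26)
obs 3: x=9/2 → posterior Normal(369/146, 70/73)
obs 4: x=-1 → posterior Normal(327/188, 35/47)
obs 5: x=-9/4 → posterior Normal(93/92, 14/23)
obs 6: x=-4 → posterior Normal(129/544, 35/68)
obs 7: x=5/4 → posterior Normal(117/314, 70/157)
obs 8: x=1 → posterior Normal(159/356, 35/89)
obs 9: x=1/4 → posterior Normal(339/796, 70/199)

k = 2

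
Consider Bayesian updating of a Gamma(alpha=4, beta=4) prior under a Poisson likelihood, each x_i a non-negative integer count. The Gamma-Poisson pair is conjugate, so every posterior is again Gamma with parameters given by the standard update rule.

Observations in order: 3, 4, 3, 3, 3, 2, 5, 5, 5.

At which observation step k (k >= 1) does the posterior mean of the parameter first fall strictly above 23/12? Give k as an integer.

obs 1: x=3 → posterior Gamma(7, 5)
obs 2: x=4 → posterior Gamma(11, 6)
obs 3: x=3 → posterior Gamma(14, 7)
obs 4: x=3 → posterior Gamma(17, 8)
obs 5: x=3 → posterior Gamma(20, 9)
obs 6: x=2 → posterior Gamma(22, 10)
obs 7: x=5 → posterior Gamma(27, 11)
obs 8: x=5 → posterior Gamma(32, 12)
obs 9: x=5 → posterior Gamma(37, 13)

k = 3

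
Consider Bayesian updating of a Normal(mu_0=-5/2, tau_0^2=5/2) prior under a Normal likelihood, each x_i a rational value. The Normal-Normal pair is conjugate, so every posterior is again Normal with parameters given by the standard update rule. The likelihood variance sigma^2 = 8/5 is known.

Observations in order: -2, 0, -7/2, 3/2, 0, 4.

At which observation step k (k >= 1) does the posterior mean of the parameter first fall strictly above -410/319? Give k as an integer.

obs 1: x=-2 → posterior Normal(-90/41, 40/41)
obs 2: x=0 → posterior Normal(-15/11, 20/33)
obs 3: x=-7/2 → posterior Normal(-355/182, 40/91)
obs 4: x=3/2 → posterior Normal(-35/29, 10/29)
obs 5: x=0 → posterior Normal(-140/141, 40/141)
obs 6: x=4 → posterior Normal(-20/83, 20/83)

k = 4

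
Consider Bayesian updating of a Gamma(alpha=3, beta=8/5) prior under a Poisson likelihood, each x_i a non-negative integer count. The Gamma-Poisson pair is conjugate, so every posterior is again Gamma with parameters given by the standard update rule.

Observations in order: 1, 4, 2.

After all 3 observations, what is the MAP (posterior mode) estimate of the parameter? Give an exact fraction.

45/23

obs 1: x=1 → posterior Gamma(4, 13/5)
obs 2: x=4 → posterior Gamma(8, 18/5)
obs 3: x=2 → posterior Gamma(10, 23/5)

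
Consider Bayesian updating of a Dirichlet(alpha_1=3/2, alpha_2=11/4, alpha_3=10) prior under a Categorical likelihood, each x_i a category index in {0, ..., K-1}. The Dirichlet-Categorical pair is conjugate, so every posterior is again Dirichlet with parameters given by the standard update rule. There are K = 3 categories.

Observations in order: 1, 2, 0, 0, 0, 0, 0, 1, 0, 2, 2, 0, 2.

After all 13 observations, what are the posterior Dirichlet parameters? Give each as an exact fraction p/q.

alpha_1=17/2, alpha_2=19/4, alpha_3=14

obs 1: x=1 → posterior Dirichlet(3/2, 15/4, 10)
obs 2: x=2 → posterior Dirichlet(3/2, 15/4, 11)
obs 3: x=0 → posterior Dirichlet(5/2, 15/4, 11)
obs 4: x=0 → posterior Dirichlet(7/2, 15/4, 11)
obs 5: x=0 → posterior Dirichlet(9/2, 15/4, 11)
obs 6: x=0 → posterior Dirichlet(11/2, 15/4, 11)
obs 7: x=0 → posterior Dirichlet(13/2, 15/4, 11)
obs 8: x=1 → posterior Dirichlet(13/2, 19/4, 11)
obs 9: x=0 → posterior Dirichlet(15/2, 19/4, 11)
obs 10: x=2 → posterior Dirichlet(15/2, 19/4, 12)
obs 11: x=2 → posterior Dirichlet(15/2, 19/4, 13)
obs 12: x=0 → posterior Dirichlet(17/2, 19/4, 13)
obs 13: x=2 → posterior Dirichlet(17/2, 19/4, 14)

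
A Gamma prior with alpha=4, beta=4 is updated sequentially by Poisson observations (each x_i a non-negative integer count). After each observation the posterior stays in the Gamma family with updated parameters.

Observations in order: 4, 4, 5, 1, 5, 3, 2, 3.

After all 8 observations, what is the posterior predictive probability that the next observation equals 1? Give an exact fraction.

obs 1: x=4 → posterior Gamma(8, 5)
obs 2: x=4 → posterior Gamma(12, 6)
obs 3: x=5 → posterior Gamma(17, 7)
obs 4: x=1 → posterior Gamma(18, 8)
obs 5: x=5 → posterior Gamma(23, 9)
obs 6: x=3 → posterior Gamma(26, 10)
obs 7: x=2 → posterior Gamma(28, 11)
obs 8: x=3 → posterior Gamma(31, 12)

88303988733514367954369508412489728/442779263776840698304313192148785281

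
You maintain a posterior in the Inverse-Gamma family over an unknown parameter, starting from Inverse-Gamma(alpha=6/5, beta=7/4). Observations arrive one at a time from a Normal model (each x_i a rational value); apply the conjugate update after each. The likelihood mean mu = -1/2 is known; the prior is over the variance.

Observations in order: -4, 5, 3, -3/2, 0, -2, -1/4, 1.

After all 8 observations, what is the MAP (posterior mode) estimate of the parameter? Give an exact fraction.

obs 1: x=-4 → posterior Inverse-Gamma(17/10, 63/8)
obs 2: x=5 → posterior Inverse-Gamma(11/5, 23)
obs 3: x=3 → posterior Inverse-Gamma(27/10, 233/8)
obs 4: x=-3/2 → posterior Inverse-Gamma(16/5, 237/8)
obs 5: x=0 → posterior Inverse-Gamma(37/10, 119/4)
obs 6: x=-2 → posterior Inverse-Gamma(21/5, 247/8)
obs 7: x=-1/4 → posterior Inverse-Gamma(47/10, 989/32)
obs 8: x=1 → posterior Inverse-Gamma(26/5, 1025/32)

5125/992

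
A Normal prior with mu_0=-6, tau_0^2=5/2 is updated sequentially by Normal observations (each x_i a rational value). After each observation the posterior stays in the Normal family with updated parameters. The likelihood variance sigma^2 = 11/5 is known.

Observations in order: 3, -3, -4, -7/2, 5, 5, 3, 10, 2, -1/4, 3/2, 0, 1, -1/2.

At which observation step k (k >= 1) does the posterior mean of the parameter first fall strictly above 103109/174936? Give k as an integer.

obs 1: x=3 → posterior Normal(-57/47, 55/47)
obs 2: x=-3 → posterior Normal(-11/6, 55/72)
obs 3: x=-4 → posterior Normal(-232/97, 55/97)
obs 4: x=-7/2 → posterior Normal(-639/244, 55/122)
obs 5: x=5 → posterior Normal(-389/294, 55/147)
obs 6: x=5 → posterior Normal(-139/344, 55/172)
obs 7: x=3 → posterior Normal(11/394, 55/197)
obs 8: x=10 → posterior Normal(511/444, 55/222)
obs 9: x=2 → posterior Normal(47/38, 55/247)
obs 10: x=-1/4 → posterior Normal(1197/1088, 55/272)
obs 11: x=3/2 → posterior Normal(449/396, 5/27)
obs 12: x=0 → posterior Normal(1347/1288, 55/322)
obs 13: x=1 → posterior Normal(1447/1388, 55/347)
obs 14: x=-1/2 → posterior Normal(1397/1488, 55/372)

k = 8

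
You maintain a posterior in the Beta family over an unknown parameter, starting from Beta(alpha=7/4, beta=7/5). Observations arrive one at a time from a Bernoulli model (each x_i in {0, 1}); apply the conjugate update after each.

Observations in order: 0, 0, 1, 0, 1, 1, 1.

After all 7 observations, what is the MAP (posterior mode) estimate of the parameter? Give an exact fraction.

obs 1: x=0 → posterior Beta(7/4, 12/5)
obs 2: x=0 → posterior Beta(7/4, 17/5)
obs 3: x=1 → posterior Beta(11/4, 17/5)
obs 4: x=0 → posterior Beta(11/4, 22/5)
obs 5: x=1 → posterior Beta(15/4, 22/5)
obs 6: x=1 → posterior Beta(19/4, 22/5)
obs 7: x=1 → posterior Beta(23/4, 22/5)

95/163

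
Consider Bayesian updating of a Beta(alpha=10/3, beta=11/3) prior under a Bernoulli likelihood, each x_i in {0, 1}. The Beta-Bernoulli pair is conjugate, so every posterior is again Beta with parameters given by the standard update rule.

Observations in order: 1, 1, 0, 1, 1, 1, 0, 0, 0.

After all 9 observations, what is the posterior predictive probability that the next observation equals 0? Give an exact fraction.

23/48

obs 1: x=1 → posterior Beta(13/3, 11/3)
obs 2: x=1 → posterior Beta(16/3, 11/3)
obs 3: x=0 → posterior Beta(16/3, 14/3)
obs 4: x=1 → posterior Beta(19/3, 14/3)
obs 5: x=1 → posterior Beta(22/3, 14/3)
obs 6: x=1 → posterior Beta(25/3, 14/3)
obs 7: x=0 → posterior Beta(25/3, 17/3)
obs 8: x=0 → posterior Beta(25/3, 20/3)
obs 9: x=0 → posterior Beta(25/3, 23/3)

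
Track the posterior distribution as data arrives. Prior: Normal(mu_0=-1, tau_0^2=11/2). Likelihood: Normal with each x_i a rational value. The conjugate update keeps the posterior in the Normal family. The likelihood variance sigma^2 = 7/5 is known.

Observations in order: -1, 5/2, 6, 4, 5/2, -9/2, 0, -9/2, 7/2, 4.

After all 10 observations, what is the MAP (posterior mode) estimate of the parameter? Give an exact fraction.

449/376

obs 1: x=-1 → posterior Normal(-1, 77/69)
obs 2: x=5/2 → posterior Normal(137/248, 77/124)
obs 3: x=6 → posterior Normal(797/358, 77/179)
obs 4: x=4 → posterior Normal(1237/468, 77/234)
obs 5: x=5/2 → posterior Normal(756/289, 77/289)
obs 6: x=-9/2 → posterior Normal(1017/688, 77/344)
obs 7: x=0 → posterior Normal(339/266, 11/57)
obs 8: x=-9/2 → posterior Normal(261/454, 77/454)
obs 9: x=7/2 → posterior Normal(907/1018, 77/509)
obs 10: x=4 → posterior Normal(449/376, 77/564)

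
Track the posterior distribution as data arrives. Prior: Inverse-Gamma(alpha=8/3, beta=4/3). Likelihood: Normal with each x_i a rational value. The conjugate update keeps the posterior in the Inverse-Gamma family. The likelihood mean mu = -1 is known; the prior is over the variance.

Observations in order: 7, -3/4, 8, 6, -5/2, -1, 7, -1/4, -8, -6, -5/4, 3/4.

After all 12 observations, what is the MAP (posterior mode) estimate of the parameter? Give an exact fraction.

511/29

obs 1: x=7 → posterior Inverse-Gamma(19/6, 100/3)
obs 2: x=-3/4 → posterior Inverse-Gamma(11/3, 3203/96)
obs 3: x=8 → posterior Inverse-Gamma(25/6, 7091/96)
obs 4: x=6 → posterior Inverse-Gamma(14/3, 9443/96)
obs 5: x=-5/2 → posterior Inverse-Gamma(31/6, 9551/96)
obs 6: x=-1 → posterior Inverse-Gamma(17/3, 9551/96)
obs 7: x=7 → posterior Inverse-Gamma(37/6, 12623/96)
obs 8: x=-1/4 → posterior Inverse-Gamma(20/3, 6325/48)
obs 9: x=-8 → posterior Inverse-Gamma(43/6, 7501/48)
obs 10: x=-6 → posterior Inverse-Gamma(23/3, 8101/48)
obs 11: x=-5/4 → posterior Inverse-Gamma(49/6, 16205/96)
obs 12: x=3/4 → posterior Inverse-Gamma(26/3, 511/3)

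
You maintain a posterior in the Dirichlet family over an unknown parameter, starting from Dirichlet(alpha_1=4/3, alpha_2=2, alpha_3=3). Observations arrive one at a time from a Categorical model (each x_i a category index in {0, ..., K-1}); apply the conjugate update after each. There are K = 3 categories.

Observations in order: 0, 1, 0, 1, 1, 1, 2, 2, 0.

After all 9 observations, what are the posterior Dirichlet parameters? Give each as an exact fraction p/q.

obs 1: x=0 → posterior Dirichlet(7/3, 2, 3)
obs 2: x=1 → posterior Dirichlet(7/3, 3, 3)
obs 3: x=0 → posterior Dirichlet(10/3, 3, 3)
obs 4: x=1 → posterior Dirichlet(10/3, 4, 3)
obs 5: x=1 → posterior Dirichlet(10/3, 5, 3)
obs 6: x=1 → posterior Dirichlet(10/3, 6, 3)
obs 7: x=2 → posterior Dirichlet(10/3, 6, 4)
obs 8: x=2 → posterior Dirichlet(10/3, 6, 5)
obs 9: x=0 → posterior Dirichlet(13/3, 6, 5)

alpha_1=13/3, alpha_2=6, alpha_3=5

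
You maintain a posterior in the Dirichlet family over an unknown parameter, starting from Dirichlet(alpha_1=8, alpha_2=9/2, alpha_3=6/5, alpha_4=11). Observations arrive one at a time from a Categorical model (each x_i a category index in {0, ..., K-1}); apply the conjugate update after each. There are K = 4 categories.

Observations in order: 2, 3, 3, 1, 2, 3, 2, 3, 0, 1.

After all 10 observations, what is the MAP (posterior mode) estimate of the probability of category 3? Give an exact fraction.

obs 1: x=2 → posterior Dirichlet(8, 9/2, 11/5, 11)
obs 2: x=3 → posterior Dirichlet(8, 9/2, 11/5, 12)
obs 3: x=3 → posterior Dirichlet(8, 9/2, 11/5, 13)
obs 4: x=1 → posterior Dirichlet(8, 11/2, 11/5, 13)
obs 5: x=2 → posterior Dirichlet(8, 11/2, 16/5, 13)
obs 6: x=3 → posterior Dirichlet(8, 11/2, 16/5, 14)
obs 7: x=2 → posterior Dirichlet(8, 11/2, 21/5, 14)
obs 8: x=3 → posterior Dirichlet(8, 11/2, 21/5, 15)
obs 9: x=0 → posterior Dirichlet(9, 11/2, 21/5, 15)
obs 10: x=1 → posterior Dirichlet(9, 13/2, 21/5, 15)

140/307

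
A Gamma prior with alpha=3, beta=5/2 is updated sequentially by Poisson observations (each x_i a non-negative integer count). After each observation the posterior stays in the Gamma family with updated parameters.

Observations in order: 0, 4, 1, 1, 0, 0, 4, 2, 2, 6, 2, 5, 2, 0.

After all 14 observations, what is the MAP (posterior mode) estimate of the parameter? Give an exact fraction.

obs 1: x=0 → posterior Gamma(3, 7/2)
obs 2: x=4 → posterior Gamma(7, 9/2)
obs 3: x=1 → posterior Gamma(8, 11/2)
obs 4: x=1 → posterior Gamma(9, 13/2)
obs 5: x=0 → posterior Gamma(9, 15/2)
obs 6: x=0 → posterior Gamma(9, 17/2)
obs 7: x=4 → posterior Gamma(13, 19/2)
obs 8: x=2 → posterior Gamma(15, 21/2)
obs 9: x=2 → posterior Gamma(17, 23/2)
obs 10: x=6 → posterior Gamma(23, 25/2)
obs 11: x=2 → posterior Gamma(25, 27/2)
obs 12: x=5 → posterior Gamma(30, 29/2)
obs 13: x=2 → posterior Gamma(32, 31/2)
obs 14: x=0 → posterior Gamma(32, 33/2)

62/33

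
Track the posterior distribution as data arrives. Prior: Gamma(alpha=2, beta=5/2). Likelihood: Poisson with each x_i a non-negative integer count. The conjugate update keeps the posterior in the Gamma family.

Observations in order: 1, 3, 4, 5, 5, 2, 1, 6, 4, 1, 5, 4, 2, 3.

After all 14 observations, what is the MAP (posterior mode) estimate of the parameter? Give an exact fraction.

obs 1: x=1 → posterior Gamma(3, 7/2)
obs 2: x=3 → posterior Gamma(6, 9/2)
obs 3: x=4 → posterior Gamma(10, 11/2)
obs 4: x=5 → posterior Gamma(15, 13/2)
obs 5: x=5 → posterior Gamma(20, 15/2)
obs 6: x=2 → posterior Gamma(22, 17/2)
obs 7: x=1 → posterior Gamma(23, 19/2)
obs 8: x=6 → posterior Gamma(29, 21/2)
obs 9: x=4 → posterior Gamma(33, 23/2)
obs 10: x=1 → posterior Gamma(34, 25/2)
obs 11: x=5 → posterior Gamma(39, 27/2)
obs 12: x=4 → posterior Gamma(43, 29/2)
obs 13: x=2 → posterior Gamma(45, 31/2)
obs 14: x=3 → posterior Gamma(48, 33/2)

94/33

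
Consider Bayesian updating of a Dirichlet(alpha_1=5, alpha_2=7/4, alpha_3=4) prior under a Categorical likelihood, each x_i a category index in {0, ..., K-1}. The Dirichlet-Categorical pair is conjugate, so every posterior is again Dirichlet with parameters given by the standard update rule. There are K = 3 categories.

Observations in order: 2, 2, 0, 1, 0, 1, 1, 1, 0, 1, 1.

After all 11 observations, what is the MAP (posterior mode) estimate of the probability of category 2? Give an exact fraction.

4/15

obs 1: x=2 → posterior Dirichlet(5, 7/4, 5)
obs 2: x=2 → posterior Dirichlet(5, 7/4, 6)
obs 3: x=0 → posterior Dirichlet(6, 7/4, 6)
obs 4: x=1 → posterior Dirichlet(6, 11/4, 6)
obs 5: x=0 → posterior Dirichlet(7, 11/4, 6)
obs 6: x=1 → posterior Dirichlet(7, 15/4, 6)
obs 7: x=1 → posterior Dirichlet(7, 19/4, 6)
obs 8: x=1 → posterior Dirichlet(7, 23/4, 6)
obs 9: x=0 → posterior Dirichlet(8, 23/4, 6)
obs 10: x=1 → posterior Dirichlet(8, 27/4, 6)
obs 11: x=1 → posterior Dirichlet(8, 31/4, 6)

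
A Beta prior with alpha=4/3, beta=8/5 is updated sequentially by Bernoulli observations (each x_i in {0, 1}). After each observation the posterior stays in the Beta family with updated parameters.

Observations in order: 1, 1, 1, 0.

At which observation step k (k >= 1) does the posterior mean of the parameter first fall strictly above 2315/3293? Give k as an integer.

k = 3

obs 1: x=1 → posterior Beta(7/3, 8/5)
obs 2: x=1 → posterior Beta(10/3, 8/5)
obs 3: x=1 → posterior Beta(13/3, 8/5)
obs 4: x=0 → posterior Beta(13/3, 13/5)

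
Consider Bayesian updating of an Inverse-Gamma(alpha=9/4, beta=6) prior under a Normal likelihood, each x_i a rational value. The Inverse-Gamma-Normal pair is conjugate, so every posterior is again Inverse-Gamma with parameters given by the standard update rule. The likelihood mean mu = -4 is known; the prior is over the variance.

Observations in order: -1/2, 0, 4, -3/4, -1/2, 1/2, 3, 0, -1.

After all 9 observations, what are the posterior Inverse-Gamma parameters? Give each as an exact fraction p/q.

obs 1: x=-1/2 → posterior Inverse-Gamma(11/4, 97/8)
obs 2: x=0 → posterior Inverse-Gamma(13/4, 161/8)
obs 3: x=4 → posterior Inverse-Gamma(15/4, 417/8)
obs 4: x=-3/4 → posterior Inverse-Gamma(17/4, 1837/32)
obs 5: x=-1/2 → posterior Inverse-Gamma(19/4, 2033/32)
obs 6: x=1/2 → posterior Inverse-Gamma(21/4, 2357/32)
obs 7: x=3 → posterior Inverse-Gamma(23/4, 3141/32)
obs 8: x=0 → posterior Inverse-Gamma(25/4, 3397/32)
obs 9: x=-1 → posterior Inverse-Gamma(27/4, 3541/32)

alpha=27/4, beta=3541/32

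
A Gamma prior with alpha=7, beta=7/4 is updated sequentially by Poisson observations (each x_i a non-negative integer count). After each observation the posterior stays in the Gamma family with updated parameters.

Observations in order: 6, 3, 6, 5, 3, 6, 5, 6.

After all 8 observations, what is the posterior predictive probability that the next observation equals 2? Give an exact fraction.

10875910187291425151050850984974893584128788753142062756921547893516126688171392/109636288092575447964904635074473977192128304892892159036376039395154427866820843

obs 1: x=6 → posterior Gamma(13, 11/4)
obs 2: x=3 → posterior Gamma(16, 15/4)
obs 3: x=6 → posterior Gamma(22, 19/4)
obs 4: x=5 → posterior Gamma(27, 23/4)
obs 5: x=3 → posterior Gamma(30, 27/4)
obs 6: x=6 → posterior Gamma(36, 31/4)
obs 7: x=5 → posterior Gamma(41, 35/4)
obs 8: x=6 → posterior Gamma(47, 39/4)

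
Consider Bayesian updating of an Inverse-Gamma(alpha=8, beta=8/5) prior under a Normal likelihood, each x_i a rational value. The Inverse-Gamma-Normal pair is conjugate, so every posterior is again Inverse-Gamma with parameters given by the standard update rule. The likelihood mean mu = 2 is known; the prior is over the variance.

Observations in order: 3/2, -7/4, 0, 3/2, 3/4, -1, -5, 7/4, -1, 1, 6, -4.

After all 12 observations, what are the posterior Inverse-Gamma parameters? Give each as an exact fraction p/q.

obs 1: x=3/2 → posterior Inverse-Gamma(17/2, 69/40)
obs 2: x=-7/4 → posterior Inverse-Gamma(9, 1401/160)
obs 3: x=0 → posterior Inverse-Gamma(19/2, 1721/160)
obs 4: x=3/2 → posterior Inverse-Gamma(10, 1741/160)
obs 5: x=3/4 → posterior Inverse-Gamma(21/2, 933/80)
obs 6: x=-1 → posterior Inverse-Gamma(11, 1293/80)
obs 7: x=-5 → posterior Inverse-Gamma(23/2, 3253/80)
obs 8: x=7/4 → posterior Inverse-Gamma(12, 6511/160)
obs 9: x=-1 → posterior Inverse-Gamma(25/2, 7231/160)
obs 10: x=1 → posterior Inverse-Gamma(13, 7311/160)
obs 11: x=6 → posterior Inverse-Gamma(27/2, 8591/160)
obs 12: x=-4 → posterior Inverse-Gamma(14, 11471/160)

alpha=14, beta=11471/160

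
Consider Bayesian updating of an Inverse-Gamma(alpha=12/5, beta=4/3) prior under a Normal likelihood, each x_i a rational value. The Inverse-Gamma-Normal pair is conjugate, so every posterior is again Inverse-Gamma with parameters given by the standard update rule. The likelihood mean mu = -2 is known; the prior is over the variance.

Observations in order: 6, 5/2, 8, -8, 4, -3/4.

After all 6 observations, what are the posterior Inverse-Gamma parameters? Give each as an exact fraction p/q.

alpha=27/5, beta=12503/96

obs 1: x=6 → posterior Inverse-Gamma(29/10, 100/3)
obs 2: x=5/2 → posterior Inverse-Gamma(17/5, 1043/24)
obs 3: x=8 → posterior Inverse-Gamma(39/10, 2243/24)
obs 4: x=-8 → posterior Inverse-Gamma(22/5, 2675/24)
obs 5: x=4 → posterior Inverse-Gamma(49/10, 3107/24)
obs 6: x=-3/4 → posterior Inverse-Gamma(27/5, 12503/96)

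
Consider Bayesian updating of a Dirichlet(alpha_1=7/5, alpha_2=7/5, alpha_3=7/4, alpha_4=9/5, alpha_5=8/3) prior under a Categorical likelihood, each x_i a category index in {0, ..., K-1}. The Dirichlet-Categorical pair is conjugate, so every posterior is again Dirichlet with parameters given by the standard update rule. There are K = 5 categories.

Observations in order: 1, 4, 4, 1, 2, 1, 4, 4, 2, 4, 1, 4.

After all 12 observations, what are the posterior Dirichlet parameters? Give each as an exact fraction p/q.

obs 1: x=1 → posterior Dirichlet(7/5, 12/5, 7/4, 9/5, 8/3)
obs 2: x=4 → posterior Dirichlet(7/5, 12/5, 7/4, 9/5, 11/3)
obs 3: x=4 → posterior Dirichlet(7/5, 12/5, 7/4, 9/5, 14/3)
obs 4: x=1 → posterior Dirichlet(7/5, 17/5, 7/4, 9/5, 14/3)
obs 5: x=2 → posterior Dirichlet(7/5, 17/5, 11/4, 9/5, 14/3)
obs 6: x=1 → posterior Dirichlet(7/5, 22/5, 11/4, 9/5, 14/3)
obs 7: x=4 → posterior Dirichlet(7/5, 22/5, 11/4, 9/5, 17/3)
obs 8: x=4 → posterior Dirichlet(7/5, 22/5, 11/4, 9/5, 20/3)
obs 9: x=2 → posterior Dirichlet(7/5, 22/5, 15/4, 9/5, 20/3)
obs 10: x=4 → posterior Dirichlet(7/5, 22/5, 15/4, 9/5, 23/3)
obs 11: x=1 → posterior Dirichlet(7/5, 27/5, 15/4, 9/5, 23/3)
obs 12: x=4 → posterior Dirichlet(7/5, 27/5, 15/4, 9/5, 26/3)

alpha_1=7/5, alpha_2=27/5, alpha_3=15/4, alpha_4=9/5, alpha_5=26/3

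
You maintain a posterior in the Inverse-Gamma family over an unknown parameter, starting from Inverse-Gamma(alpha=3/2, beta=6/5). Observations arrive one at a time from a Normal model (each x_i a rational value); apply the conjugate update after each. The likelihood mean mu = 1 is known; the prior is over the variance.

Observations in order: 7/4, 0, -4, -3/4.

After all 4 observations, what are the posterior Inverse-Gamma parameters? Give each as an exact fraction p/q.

obs 1: x=7/4 → posterior Inverse-Gamma(2, 237/160)
obs 2: x=0 → posterior Inverse-Gamma(5/2, 317/160)
obs 3: x=-4 → posterior Inverse-Gamma(3, 2317/160)
obs 4: x=-3/4 → posterior Inverse-Gamma(7/2, 1281/80)

alpha=7/2, beta=1281/80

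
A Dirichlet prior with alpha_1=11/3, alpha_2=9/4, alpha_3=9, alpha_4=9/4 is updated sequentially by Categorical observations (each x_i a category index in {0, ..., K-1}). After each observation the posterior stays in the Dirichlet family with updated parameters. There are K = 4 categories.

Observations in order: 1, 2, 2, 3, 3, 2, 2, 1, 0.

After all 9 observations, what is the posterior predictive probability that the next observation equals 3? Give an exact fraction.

51/314

obs 1: x=1 → posterior Dirichlet(11/3, 13/4, 9, 9/4)
obs 2: x=2 → posterior Dirichlet(11/3, 13/4, 10, 9/4)
obs 3: x=2 → posterior Dirichlet(11/3, 13/4, 11, 9/4)
obs 4: x=3 → posterior Dirichlet(11/3, 13/4, 11, 13/4)
obs 5: x=3 → posterior Dirichlet(11/3, 13/4, 11, 17/4)
obs 6: x=2 → posterior Dirichlet(11/3, 13/4, 12, 17/4)
obs 7: x=2 → posterior Dirichlet(11/3, 13/4, 13, 17/4)
obs 8: x=1 → posterior Dirichlet(11/3, 17/4, 13, 17/4)
obs 9: x=0 → posterior Dirichlet(14/3, 17/4, 13, 17/4)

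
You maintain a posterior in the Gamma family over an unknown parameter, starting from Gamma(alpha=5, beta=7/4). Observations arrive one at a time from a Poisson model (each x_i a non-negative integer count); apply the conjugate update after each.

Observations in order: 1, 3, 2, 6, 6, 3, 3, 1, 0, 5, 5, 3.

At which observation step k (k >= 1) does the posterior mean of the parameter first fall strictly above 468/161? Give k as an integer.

obs 1: x=1 → posterior Gamma(6, 11/4)
obs 2: x=3 → posterior Gamma(9, 15/4)
obs 3: x=2 → posterior Gamma(11, 19/4)
obs 4: x=6 → posterior Gamma(17, 23/4)
obs 5: x=6 → posterior Gamma(23, 27/4)
obs 6: x=3 → posterior Gamma(26, 31/4)
obs 7: x=3 → posterior Gamma(29, 35/4)
obs 8: x=1 → posterior Gamma(30, 39/4)
obs 9: x=0 → posterior Gamma(30, 43/4)
obs 10: x=5 → posterior Gamma(35, 47/4)
obs 11: x=5 → posterior Gamma(40, 51/4)
obs 12: x=3 → posterior Gamma(43, 55/4)

k = 4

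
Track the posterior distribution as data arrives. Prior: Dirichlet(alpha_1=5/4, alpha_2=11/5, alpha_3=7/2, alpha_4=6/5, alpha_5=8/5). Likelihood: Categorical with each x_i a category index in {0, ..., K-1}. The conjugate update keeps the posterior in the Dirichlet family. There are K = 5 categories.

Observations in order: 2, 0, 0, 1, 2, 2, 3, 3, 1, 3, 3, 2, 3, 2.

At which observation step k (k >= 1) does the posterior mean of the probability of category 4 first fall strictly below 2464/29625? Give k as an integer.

k = 10

obs 1: x=2 → posterior Dirichlet(5/4, 11/5, 9/2, 6/5, 8/5)
obs 2: x=0 → posterior Dirichlet(9/4, 11/5, 9/2, 6/5, 8/5)
obs 3: x=0 → posterior Dirichlet(13/4, 11/5, 9/2, 6/5, 8/5)
obs 4: x=1 → posterior Dirichlet(13/4, 16/5, 9/2, 6/5, 8/5)
obs 5: x=2 → posterior Dirichlet(13/4, 16/5, 11/2, 6/5, 8/5)
obs 6: x=2 → posterior Dirichlet(13/4, 16/5, 13/2, 6/5, 8/5)
obs 7: x=3 → posterior Dirichlet(13/4, 16/5, 13/2, 11/5, 8/5)
obs 8: x=3 → posterior Dirichlet(13/4, 16/5, 13/2, 16/5, 8/5)
obs 9: x=1 → posterior Dirichlet(13/4, 21/5, 13/2, 16/5, 8/5)
obs 10: x=3 → posterior Dirichlet(13/4, 21/5, 13/2, 21/5, 8/5)
obs 11: x=3 → posterior Dirichlet(13/4, 21/5, 13/2, 26/5, 8/5)
obs 12: x=2 → posterior Dirichlet(13/4, 21/5, 15/2, 26/5, 8/5)
obs 13: x=3 → posterior Dirichlet(13/4, 21/5, 15/2, 31/5, 8/5)
obs 14: x=2 → posterior Dirichlet(13/4, 21/5, 17/2, 31/5, 8/5)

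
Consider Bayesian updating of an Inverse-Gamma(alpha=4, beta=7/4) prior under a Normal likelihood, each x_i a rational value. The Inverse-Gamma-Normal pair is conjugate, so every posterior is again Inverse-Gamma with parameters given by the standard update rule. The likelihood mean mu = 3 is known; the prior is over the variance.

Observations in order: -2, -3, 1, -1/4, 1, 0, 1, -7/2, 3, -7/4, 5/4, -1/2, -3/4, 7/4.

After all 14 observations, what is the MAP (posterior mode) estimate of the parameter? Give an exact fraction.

obs 1: x=-2 → posterior Inverse-Gamma(9/2, 57/4)
obs 2: x=-3 → posterior Inverse-Gamma(5, 129/4)
obs 3: x=1 → posterior Inverse-Gamma(11/2, 137/4)
obs 4: x=-1/4 → posterior Inverse-Gamma(6, 1265/32)
obs 5: x=1 → posterior Inverse-Gamma(13/2, 1329/32)
obs 6: x=0 → posterior Inverse-Gamma(7, 1473/32)
obs 7: x=1 → posterior Inverse-Gamma(15/2, 1537/32)
obs 8: x=-7/2 → posterior Inverse-Gamma(8, 2213/32)
obs 9: x=3 → posterior Inverse-Gamma(17/2, 2213/32)
obs 10: x=-7/4 → posterior Inverse-Gamma(9, 1287/16)
obs 11: x=5/4 → posterior Inverse-Gamma(19/2, 2623/32)
obs 12: x=-1/2 → posterior Inverse-Gamma(10, 2819/32)
obs 13: x=-3/4 → posterior Inverse-Gamma(21/2, 761/8)
obs 14: x=7/4 → posterior Inverse-Gamma(11, 3069/32)

1023/128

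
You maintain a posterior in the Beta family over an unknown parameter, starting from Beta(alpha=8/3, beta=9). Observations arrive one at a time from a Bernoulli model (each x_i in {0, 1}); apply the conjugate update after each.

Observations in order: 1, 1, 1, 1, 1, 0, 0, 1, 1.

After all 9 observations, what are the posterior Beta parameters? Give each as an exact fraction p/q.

obs 1: x=1 → posterior Beta(11/3, 9)
obs 2: x=1 → posterior Beta(14/3, 9)
obs 3: x=1 → posterior Beta(17/3, 9)
obs 4: x=1 → posterior Beta(20/3, 9)
obs 5: x=1 → posterior Beta(23/3, 9)
obs 6: x=0 → posterior Beta(23/3, 10)
obs 7: x=0 → posterior Beta(23/3, 11)
obs 8: x=1 → posterior Beta(26/3, 11)
obs 9: x=1 → posterior Beta(29/3, 11)

alpha=29/3, beta=11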